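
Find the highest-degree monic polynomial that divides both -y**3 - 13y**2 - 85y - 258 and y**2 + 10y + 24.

y + 6

Euclidean algorithm in ℚ[y]:
  -y**3 - 13y**2 - 85y - 258 = (-y - 3)(y**2 + 10y + 24) + (-31y - 186)
  y**2 + 10y + 24 = (-(1/31)y - 4/31)(-31y - 186) + (0)
Last nonzero remainder: -31y - 186. Dividing through by -31 gives the monic gcd y + 6.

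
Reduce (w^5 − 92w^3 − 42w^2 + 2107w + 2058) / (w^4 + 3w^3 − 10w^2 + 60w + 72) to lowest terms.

By polynomial division,
  w^5 − 92w^3 − 42w^2 + 2107w + 2058 = (w − 3)(w^4 + 3w^3 − 10w^2 + 60w + 72) + (−73w^3 − 132w^2 + 2215w + 2274)
  w^4 + 3w^3 − 10w^2 + 60w + 72 = (−(1/73)w − 87/5329)(−73w^3 − 132w^2 + 2215w + 2274) + ((96921/5329)w^2 + (678447/5329)w + 581526/5329)
  −73w^3 − 132w^2 + 2215w + 2274 = (−(389017/96921)w + 2019691/96921)((96921/5329)w^2 + (678447/5329)w + 581526/5329) + (0)
Last nonzero remainder: (96921/5329)w^2 + (678447/5329)w + 581526/5329. Dividing through by 96921/5329 gives the monic gcd w^2 + 7w + 6.
Cancel w^2 + 7w + 6 from numerator and denominator to get the reduced form.

(w^3 − 7w^2 − 49w + 343)/(w^2 − 4w + 12)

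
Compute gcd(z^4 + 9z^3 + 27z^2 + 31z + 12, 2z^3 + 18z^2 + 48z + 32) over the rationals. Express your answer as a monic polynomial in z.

z^2 + 5z + 4

Repeated division with remainder:
  z^4 + 9z^3 + 27z^2 + 31z + 12 = ((1/2)z)(2z^3 + 18z^2 + 48z + 32) + (3z^2 + 15z + 12)
  2z^3 + 18z^2 + 48z + 32 = ((2/3)z + 8/3)(3z^2 + 15z + 12) + (0)
Last nonzero remainder: 3z^2 + 15z + 12. Dividing through by 3 gives the monic gcd z^2 + 5z + 4.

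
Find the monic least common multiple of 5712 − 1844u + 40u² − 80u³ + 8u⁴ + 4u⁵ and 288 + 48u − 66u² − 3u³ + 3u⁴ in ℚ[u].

11424 + 4880u − 1258u² − 561u³ − 94u⁴ + 8u⁶ + u⁷

Repeated division with remainder:
  4u⁵ + 8u⁴ − 80u³ + 40u² − 1844u + 5712 = ((4/3)u + 4)(3u⁴ − 3u³ − 66u² + 48u + 288) + (20u³ + 240u² − 2420u + 4560)
  3u⁴ − 3u³ − 66u² + 48u + 288 = ((3/20)u − 39/20)(20u³ + 240u² − 2420u + 4560) + (765u² − 5355u + 9180)
  20u³ + 240u² − 2420u + 4560 = ((4/153)u + 76/153)(765u² − 5355u + 9180) + (0)
Last nonzero remainder: 765u² − 5355u + 9180. Dividing through by 765 gives the monic gcd u² − 7u + 12.
Then lcm(f, g) = f·g / gcd(f, g); expanding and making the result monic gives the answer.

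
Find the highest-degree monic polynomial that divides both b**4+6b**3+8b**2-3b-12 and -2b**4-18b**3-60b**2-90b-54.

b**2+3b+3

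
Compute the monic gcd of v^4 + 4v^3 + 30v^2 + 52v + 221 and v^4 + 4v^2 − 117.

By polynomial division,
  v^4 + 4v^3 + 30v^2 + 52v + 221 = (v^4 + 4v^2 − 117) + (4v^3 + 26v^2 + 52v + 338)
  v^4 + 4v^2 − 117 = ((1/4)v − 13/8)(4v^3 + 26v^2 + 52v + 338) + ((133/4)v^2 + 1729/4)
  4v^3 + 26v^2 + 52v + 338 = ((16/133)v + 104/133)((133/4)v^2 + 1729/4) + (0)
Last nonzero remainder: (133/4)v^2 + 1729/4. Dividing through by 133/4 gives the monic gcd v^2 + 13.

v^2 + 13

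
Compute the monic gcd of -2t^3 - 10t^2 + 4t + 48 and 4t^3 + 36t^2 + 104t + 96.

Euclidean algorithm in ℚ[t]:
  -2t^3 - 10t^2 + 4t + 48 = (-1/2)(4t^3 + 36t^2 + 104t + 96) + (8t^2 + 56t + 96)
  4t^3 + 36t^2 + 104t + 96 = ((1/2)t + 1)(8t^2 + 56t + 96) + (0)
Last nonzero remainder: 8t^2 + 56t + 96. Dividing through by 8 gives the monic gcd t^2 + 7t + 12.

t^2 + 7t + 12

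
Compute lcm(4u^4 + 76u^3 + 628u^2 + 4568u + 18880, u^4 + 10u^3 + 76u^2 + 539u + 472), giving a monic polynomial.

u^5 + 20u^4 + 176u^3 + 1299u^2 + 5862u + 4720

By polynomial division,
  4u^4 + 76u^3 + 628u^2 + 4568u + 18880 = (4)(u^4 + 10u^3 + 76u^2 + 539u + 472) + (36u^3 + 324u^2 + 2412u + 16992)
  u^4 + 10u^3 + 76u^2 + 539u + 472 = ((1/36)u + 1/36)(36u^3 + 324u^2 + 2412u + 16992) + (0)
Last nonzero remainder: 36u^3 + 324u^2 + 2412u + 16992. Dividing through by 36 gives the monic gcd u^3 + 9u^2 + 67u + 472.
Then lcm(f, g) = f·g / gcd(f, g); expanding and making the result monic gives the answer.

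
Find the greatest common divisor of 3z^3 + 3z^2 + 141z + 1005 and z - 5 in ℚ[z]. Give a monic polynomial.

1

Repeated division with remainder:
  3z^3 + 3z^2 + 141z + 1005 = (3z^2 + 18z + 231)(z - 5) + (2160)
  z - 5 = ((1/2160)z - 1/432)(2160) + (0)
The last nonzero remainder is the constant 2160, so the polynomials are coprime and gcd = 1.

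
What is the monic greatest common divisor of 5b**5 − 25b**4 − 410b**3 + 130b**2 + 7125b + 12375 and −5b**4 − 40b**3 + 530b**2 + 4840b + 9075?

b**3 − 3b**2 − 73b − 165

Repeated division with remainder:
  5b**5 − 25b**4 − 410b**3 + 130b**2 + 7125b + 12375 = (−b + 13)(−5b**4 − 40b**3 + 530b**2 + 4840b + 9075) + (640b**3 − 1920b**2 − 46720b − 105600)
  −5b**4 − 40b**3 + 530b**2 + 4840b + 9075 = (−(1/128)b − 11/128)(640b**3 − 1920b**2 − 46720b − 105600) + (0)
Last nonzero remainder: 640b**3 − 1920b**2 − 46720b − 105600. Dividing through by 640 gives the monic gcd b**3 − 3b**2 − 73b − 165.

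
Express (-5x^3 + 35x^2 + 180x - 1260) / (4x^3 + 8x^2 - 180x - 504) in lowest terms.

(-5x + 30)/(4x + 12)

By polynomial division,
  -5x^3 + 35x^2 + 180x - 1260 = (-5/4)(4x^3 + 8x^2 - 180x - 504) + (45x^2 - 45x - 1890)
  4x^3 + 8x^2 - 180x - 504 = ((4/45)x + 4/15)(45x^2 - 45x - 1890) + (0)
Last nonzero remainder: 45x^2 - 45x - 1890. Dividing through by 45 gives the monic gcd x^2 - x - 42.
Cancel x^2 - x - 42 from numerator and denominator to get the reduced form.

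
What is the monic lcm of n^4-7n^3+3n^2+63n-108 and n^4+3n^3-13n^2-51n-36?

n^6-3n^5-22n^4+54n^3+153n^2-243n-324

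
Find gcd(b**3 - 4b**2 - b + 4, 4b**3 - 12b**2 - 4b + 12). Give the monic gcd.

b**2 - 1

By polynomial division,
  b**3 - 4b**2 - b + 4 = (1/4)(4b**3 - 12b**2 - 4b + 12) + (-b**2 + 1)
  4b**3 - 12b**2 - 4b + 12 = (-4b + 12)(-b**2 + 1) + (0)
Last nonzero remainder: -b**2 + 1. Dividing through by -1 gives the monic gcd b**2 - 1.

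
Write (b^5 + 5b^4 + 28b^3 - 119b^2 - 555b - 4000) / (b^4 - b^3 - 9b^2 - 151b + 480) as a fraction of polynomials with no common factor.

(b^2 + 3b + 25)/(b - 3)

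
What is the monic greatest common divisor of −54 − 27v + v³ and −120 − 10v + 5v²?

−6 + v

Apply the Euclidean algorithm:
  v³ − 27v − 54 = ((1/5)v + 2/5)(5v² − 10v − 120) + (v − 6)
  5v² − 10v − 120 = (5v + 20)(v − 6) + (0)
The last nonzero remainder v − 6 is already monic.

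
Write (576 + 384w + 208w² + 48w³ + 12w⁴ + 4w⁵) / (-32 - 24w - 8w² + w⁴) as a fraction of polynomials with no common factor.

Repeated division with remainder:
  4w⁵ + 12w⁴ + 48w³ + 208w² + 384w + 576 = (4w + 12)(w⁴ - 8w² - 24w - 32) + (80w³ + 400w² + 800w + 960)
  w⁴ - 8w² - 24w - 32 = ((1/80)w - 1/16)(80w³ + 400w² + 800w + 960) + (7w² + 14w + 28)
  80w³ + 400w² + 800w + 960 = ((80/7)w + 240/7)(7w² + 14w + 28) + (0)
Last nonzero remainder: 7w² + 14w + 28. Dividing through by 7 gives the monic gcd w² + 2w + 4.
Cancel w² + 2w + 4 from numerator and denominator to get the reduced form.

(144 + 24w + 4w² + 4w³)/(-8 - 2w + w²)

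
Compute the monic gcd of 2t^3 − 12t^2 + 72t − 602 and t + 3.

Euclidean algorithm in ℚ[t]:
  2t^3 − 12t^2 + 72t − 602 = (2t^2 − 18t + 126)(t + 3) + (−980)
  t + 3 = (−(1/980)t − 3/980)(−980) + (0)
The last nonzero remainder is the constant −980, so the polynomials are coprime and gcd = 1.

1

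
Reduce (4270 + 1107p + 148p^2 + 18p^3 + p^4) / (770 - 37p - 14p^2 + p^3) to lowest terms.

Repeated division with remainder:
  p^4 + 18p^3 + 148p^2 + 1107p + 4270 = (p + 32)(p^3 - 14p^2 - 37p + 770) + (633p^2 + 1521p - 20370)
  p^3 - 14p^2 - 37p + 770 = ((1/633)p - 3461/133563)(633p^2 + 1521p - 20370) + ((1540140/44521)p + 10780980/44521)
  633p^2 + 1521p - 20370 = ((9393931/513380)p - 4318537/51338)((1540140/44521)p + 10780980/44521) + (0)
Last nonzero remainder: (1540140/44521)p + 10780980/44521. Dividing through by 1540140/44521 gives the monic gcd p + 7.
Cancel p + 7 from numerator and denominator to get the reduced form.

(610 + 71p + 11p^2 + p^3)/(110 - 21p + p^2)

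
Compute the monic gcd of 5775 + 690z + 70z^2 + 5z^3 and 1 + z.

1

By polynomial division,
  5z^3 + 70z^2 + 690z + 5775 = (5z^2 + 65z + 625)(z + 1) + (5150)
  z + 1 = ((1/5150)z + 1/5150)(5150) + (0)
The last nonzero remainder is the constant 5150, so the polynomials are coprime and gcd = 1.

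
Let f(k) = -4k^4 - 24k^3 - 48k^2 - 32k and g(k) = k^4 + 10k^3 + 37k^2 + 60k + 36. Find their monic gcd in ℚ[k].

Repeated division with remainder:
  -4k^4 - 24k^3 - 48k^2 - 32k = (-4)(k^4 + 10k^3 + 37k^2 + 60k + 36) + (16k^3 + 100k^2 + 208k + 144)
  k^4 + 10k^3 + 37k^2 + 60k + 36 = ((1/16)k + 15/64)(16k^3 + 100k^2 + 208k + 144) + ((9/16)k^2 + (9/4)k + 9/4)
  16k^3 + 100k^2 + 208k + 144 = ((256/9)k + 64)((9/16)k^2 + (9/4)k + 9/4) + (0)
Last nonzero remainder: (9/16)k^2 + (9/4)k + 9/4. Dividing through by 9/16 gives the monic gcd k^2 + 4k + 4.

k^2 + 4k + 4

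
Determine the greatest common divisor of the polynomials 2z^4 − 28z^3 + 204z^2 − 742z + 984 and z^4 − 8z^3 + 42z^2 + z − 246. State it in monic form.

z^3 − 10z^2 + 62z − 123

Apply the Euclidean algorithm:
  2z^4 − 28z^3 + 204z^2 − 742z + 984 = (2)(z^4 − 8z^3 + 42z^2 + z − 246) + (−12z^3 + 120z^2 − 744z + 1476)
  z^4 − 8z^3 + 42z^2 + z − 246 = (−(1/12)z − 1/6)(−12z^3 + 120z^2 − 744z + 1476) + (0)
Last nonzero remainder: −12z^3 + 120z^2 − 744z + 1476. Dividing through by −12 gives the monic gcd z^3 − 10z^2 + 62z − 123.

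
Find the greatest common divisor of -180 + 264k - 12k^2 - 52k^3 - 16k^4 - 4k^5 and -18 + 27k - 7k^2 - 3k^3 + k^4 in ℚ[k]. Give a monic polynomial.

-3 + 2k + k^2

Apply the Euclidean algorithm:
  -4k^5 - 16k^4 - 52k^3 - 12k^2 + 264k - 180 = (-4k - 28)(k^4 - 3k^3 - 7k^2 + 27k - 18) + (-164k^3 - 100k^2 + 948k - 684)
  k^4 - 3k^3 - 7k^2 + 27k - 18 = (-(1/164)k + 37/1681)(-164k^3 - 100k^2 + 948k - 684) + ((1650/1681)k^2 + (3300/1681)k - 4950/1681)
  -164k^3 - 100k^2 + 948k - 684 = (-(137842/825)k + 63878/275)((1650/1681)k^2 + (3300/1681)k - 4950/1681) + (0)
Last nonzero remainder: (1650/1681)k^2 + (3300/1681)k - 4950/1681. Dividing through by 1650/1681 gives the monic gcd k^2 + 2k - 3.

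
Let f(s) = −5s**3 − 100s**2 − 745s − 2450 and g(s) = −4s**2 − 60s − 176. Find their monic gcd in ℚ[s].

1

Repeated division with remainder:
  −5s**3 − 100s**2 − 745s − 2450 = ((5/4)s + 25/4)(−4s**2 − 60s − 176) + (−150s − 1350)
  −4s**2 − 60s − 176 = ((2/75)s + 4/25)(−150s − 1350) + (40)
  −150s − 1350 = (−(15/4)s − 135/4)(40) + (0)
The last nonzero remainder is the constant 40, so the polynomials are coprime and gcd = 1.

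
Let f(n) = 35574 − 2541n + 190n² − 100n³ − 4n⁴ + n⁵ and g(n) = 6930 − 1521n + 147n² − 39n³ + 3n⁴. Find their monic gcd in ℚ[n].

−462 + 9n − 8n² + n³

Apply the Euclidean algorithm:
  n⁵ − 4n⁴ − 100n³ + 190n² − 2541n + 35574 = ((1/3)n + 3)(3n⁴ − 39n³ + 147n² − 1521n + 6930) + (−32n³ + 256n² − 288n + 14784)
  3n⁴ − 39n³ + 147n² − 1521n + 6930 = (−(3/32)n + 15/32)(−32n³ + 256n² − 288n + 14784) + (0)
Last nonzero remainder: −32n³ + 256n² − 288n + 14784. Dividing through by −32 gives the monic gcd n³ − 8n² + 9n − 462.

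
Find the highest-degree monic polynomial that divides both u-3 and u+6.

1

Repeated division with remainder:
  u-3 = (u+6) + (-9)
  u+6 = (-(1/9)u-2/3)(-9) + (0)
The last nonzero remainder is the constant -9, so the polynomials are coprime and gcd = 1.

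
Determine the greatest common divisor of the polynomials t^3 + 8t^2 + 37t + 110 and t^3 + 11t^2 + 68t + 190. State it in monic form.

By polynomial division,
  t^3 + 8t^2 + 37t + 110 = (t^3 + 11t^2 + 68t + 190) + (−3t^2 − 31t − 80)
  t^3 + 11t^2 + 68t + 190 = (−(1/3)t − 2/9)(−3t^2 − 31t − 80) + ((310/9)t + 1550/9)
  −3t^2 − 31t − 80 = (−(27/310)t − 72/155)((310/9)t + 1550/9) + (0)
Last nonzero remainder: (310/9)t + 1550/9. Dividing through by 310/9 gives the monic gcd t + 5.

t + 5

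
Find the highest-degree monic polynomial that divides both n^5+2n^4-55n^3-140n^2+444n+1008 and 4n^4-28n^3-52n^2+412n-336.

Apply the Euclidean algorithm:
  n^5+2n^4-55n^3-140n^2+444n+1008 = ((1/4)n+9/4)(4n^4-28n^3-52n^2+412n-336) + (21n^3-126n^2-399n+1764)
  4n^4-28n^3-52n^2+412n-336 = ((4/21)n-4/21)(21n^3-126n^2-399n+1764) + (0)
Last nonzero remainder: 21n^3-126n^2-399n+1764. Dividing through by 21 gives the monic gcd n^3-6n^2-19n+84.

n^3-6n^2-19n+84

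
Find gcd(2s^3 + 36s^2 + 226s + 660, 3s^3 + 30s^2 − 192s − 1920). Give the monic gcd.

Apply the Euclidean algorithm:
  2s^3 + 36s^2 + 226s + 660 = (2/3)(3s^3 + 30s^2 − 192s − 1920) + (16s^2 + 354s + 1940)
  3s^3 + 30s^2 − 192s − 1920 = ((3/16)s − 291/128)(16s^2 + 354s + 1940) + ((15939/64)s + 79695/32)
  16s^2 + 354s + 1940 = ((1024/15939)s + 12416/15939)((15939/64)s + 79695/32) + (0)
Last nonzero remainder: (15939/64)s + 79695/32. Dividing through by 15939/64 gives the monic gcd s + 10.

s + 10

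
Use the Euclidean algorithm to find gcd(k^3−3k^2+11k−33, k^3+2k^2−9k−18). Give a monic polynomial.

Apply the Euclidean algorithm:
  k^3−3k^2+11k−33 = (k^3+2k^2−9k−18) + (−5k^2+20k−15)
  k^3+2k^2−9k−18 = (−(1/5)k−6/5)(−5k^2+20k−15) + (12k−36)
  −5k^2+20k−15 = (−(5/12)k+5/12)(12k−36) + (0)
Last nonzero remainder: 12k−36. Dividing through by 12 gives the monic gcd k−3.

k−3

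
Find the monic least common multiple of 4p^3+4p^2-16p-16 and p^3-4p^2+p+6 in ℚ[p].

p^4-2p^3-7p^2+8p+12

Repeated division with remainder:
  4p^3+4p^2-16p-16 = (4)(p^3-4p^2+p+6) + (20p^2-20p-40)
  p^3-4p^2+p+6 = ((1/20)p-3/20)(20p^2-20p-40) + (0)
Last nonzero remainder: 20p^2-20p-40. Dividing through by 20 gives the monic gcd p^2-p-2.
Then lcm(f, g) = f·g / gcd(f, g); expanding and making the result monic gives the answer.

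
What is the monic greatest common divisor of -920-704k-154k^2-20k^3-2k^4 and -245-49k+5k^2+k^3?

Repeated division with remainder:
  -2k^4-20k^3-154k^2-704k-920 = (-2k-10)(k^3+5k^2-49k-245) + (-202k^2-1684k-3370)
  k^3+5k^2-49k-245 = (-(1/202)k+337/20402)(-202k^2-1684k-3370) + (-(386280/10201)k-1931400/10201)
  -202k^2-1684k-3370 = ((1030301/193140)k+3437737/193140)(-(386280/10201)k-1931400/10201) + (0)
Last nonzero remainder: -(386280/10201)k-1931400/10201. Dividing through by -386280/10201 gives the monic gcd k+5.

5+k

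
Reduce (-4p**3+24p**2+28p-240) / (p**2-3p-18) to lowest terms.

By polynomial division,
  -4p**3+24p**2+28p-240 = (-4p+12)(p**2-3p-18) + (-8p-24)
  p**2-3p-18 = (-(1/8)p+3/4)(-8p-24) + (0)
Last nonzero remainder: -8p-24. Dividing through by -8 gives the monic gcd p+3.
Cancel p+3 from numerator and denominator to get the reduced form.

(-4p**2+36p-80)/(p-6)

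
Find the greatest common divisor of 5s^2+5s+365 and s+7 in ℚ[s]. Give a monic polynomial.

1

By polynomial division,
  5s^2+5s+365 = (5s−30)(s+7) + (575)
  s+7 = ((1/575)s+7/575)(575) + (0)
The last nonzero remainder is the constant 575, so the polynomials are coprime and gcd = 1.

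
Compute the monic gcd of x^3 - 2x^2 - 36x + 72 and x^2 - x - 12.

Repeated division with remainder:
  x^3 - 2x^2 - 36x + 72 = (x - 1)(x^2 - x - 12) + (-25x + 60)
  x^2 - x - 12 = (-(1/25)x - 7/125)(-25x + 60) + (-216/25)
  -25x + 60 = ((625/216)x - 125/18)(-216/25) + (0)
The last nonzero remainder is the constant -216/25, so the polynomials are coprime and gcd = 1.

1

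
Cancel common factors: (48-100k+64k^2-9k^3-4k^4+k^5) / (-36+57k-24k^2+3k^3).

(16-12k+k^3)/(-12+3k)

Euclidean algorithm in ℚ[k]:
  k^5-4k^4-9k^3+64k^2-100k+48 = ((1/3)k^2+(4/3)k+4/3)(3k^3-24k^2+57k-36) + (32k^2-128k+96)
  3k^3-24k^2+57k-36 = ((3/32)k-3/8)(32k^2-128k+96) + (0)
Last nonzero remainder: 32k^2-128k+96. Dividing through by 32 gives the monic gcd k^2-4k+3.
Cancel k^2-4k+3 from numerator and denominator to get the reduced form.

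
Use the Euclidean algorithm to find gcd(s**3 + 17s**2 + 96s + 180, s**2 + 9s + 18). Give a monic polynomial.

Euclidean algorithm in ℚ[s]:
  s**3 + 17s**2 + 96s + 180 = (s + 8)(s**2 + 9s + 18) + (6s + 36)
  s**2 + 9s + 18 = ((1/6)s + 1/2)(6s + 36) + (0)
Last nonzero remainder: 6s + 36. Dividing through by 6 gives the monic gcd s + 6.

s + 6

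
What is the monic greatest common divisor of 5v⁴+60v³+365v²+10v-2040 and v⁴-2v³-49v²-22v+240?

Repeated division with remainder:
  5v⁴+60v³+365v²+10v-2040 = (5)(v⁴-2v³-49v²-22v+240) + (70v³+610v²+120v-3240)
  v⁴-2v³-49v²-22v+240 = ((1/70)v-15/98)(70v³+610v²+120v-3240) + ((2090/49)v²+(2090/49)v-12540/49)
  70v³+610v²+120v-3240 = ((343/209)v+2646/209)((2090/49)v²+(2090/49)v-12540/49) + (0)
Last nonzero remainder: (2090/49)v²+(2090/49)v-12540/49. Dividing through by 2090/49 gives the monic gcd v²+v-6.

v²+v-6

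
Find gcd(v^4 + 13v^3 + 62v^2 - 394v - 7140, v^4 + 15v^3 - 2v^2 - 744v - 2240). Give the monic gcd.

Apply the Euclidean algorithm:
  v^4 + 13v^3 + 62v^2 - 394v - 7140 = (v^4 + 15v^3 - 2v^2 - 744v - 2240) + (-2v^3 + 64v^2 + 350v - 4900)
  v^4 + 15v^3 - 2v^2 - 744v - 2240 = (-(1/2)v - 47/2)(-2v^3 + 64v^2 + 350v - 4900) + (1677v^2 + 5031v - 117390)
  -2v^3 + 64v^2 + 350v - 4900 = (-(2/1677)v + 70/1677)(1677v^2 + 5031v - 117390) + (0)
Last nonzero remainder: 1677v^2 + 5031v - 117390. Dividing through by 1677 gives the monic gcd v^2 + 3v - 70.

v^2 + 3v - 70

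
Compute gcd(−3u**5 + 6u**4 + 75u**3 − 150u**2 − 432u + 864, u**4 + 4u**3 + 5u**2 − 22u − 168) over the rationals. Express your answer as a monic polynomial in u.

u**2 + u − 12

Euclidean algorithm in ℚ[u]:
  −3u**5 + 6u**4 + 75u**3 − 150u**2 − 432u + 864 = (−3u + 18)(u**4 + 4u**3 + 5u**2 − 22u − 168) + (18u**3 − 306u**2 − 540u + 3888)
  u**4 + 4u**3 + 5u**2 − 22u − 168 = ((1/18)u + 7/6)(18u**3 − 306u**2 − 540u + 3888) + (392u**2 + 392u − 4704)
  18u**3 − 306u**2 − 540u + 3888 = ((9/196)u − 81/98)(392u**2 + 392u − 4704) + (0)
Last nonzero remainder: 392u**2 + 392u − 4704. Dividing through by 392 gives the monic gcd u**2 + u − 12.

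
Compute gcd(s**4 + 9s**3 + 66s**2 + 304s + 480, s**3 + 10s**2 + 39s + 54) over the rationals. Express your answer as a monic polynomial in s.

By polynomial division,
  s**4 + 9s**3 + 66s**2 + 304s + 480 = (s - 1)(s**3 + 10s**2 + 39s + 54) + (37s**2 + 289s + 534)
  s**3 + 10s**2 + 39s + 54 = ((1/37)s + 81/1369)(37s**2 + 289s + 534) + ((10224/1369)s + 30672/1369)
  37s**2 + 289s + 534 = ((50653/10224)s + 121841/5112)((10224/1369)s + 30672/1369) + (0)
Last nonzero remainder: (10224/1369)s + 30672/1369. Dividing through by 10224/1369 gives the monic gcd s + 3.

s + 3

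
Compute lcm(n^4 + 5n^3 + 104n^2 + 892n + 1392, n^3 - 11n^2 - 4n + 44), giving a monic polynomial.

n^6 - 8n^5 + 61n^4 - 350n^3 - 7916n^2 + 1528n + 30624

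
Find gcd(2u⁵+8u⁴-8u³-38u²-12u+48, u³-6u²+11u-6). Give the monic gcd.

Apply the Euclidean algorithm:
  2u⁵+8u⁴-8u³-38u²-12u+48 = (2u²+20u+90)(u³-6u²+11u-6) + (294u²-882u+588)
  u³-6u²+11u-6 = ((1/294)u-1/98)(294u²-882u+588) + (0)
Last nonzero remainder: 294u²-882u+588. Dividing through by 294 gives the monic gcd u²-3u+2.

u²-3u+2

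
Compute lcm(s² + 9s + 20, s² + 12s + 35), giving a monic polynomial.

s³ + 16s² + 83s + 140

Euclidean algorithm in ℚ[s]:
  s² + 9s + 20 = (s² + 12s + 35) + (−3s − 15)
  s² + 12s + 35 = (−(1/3)s − 7/3)(−3s − 15) + (0)
Last nonzero remainder: −3s − 15. Dividing through by −3 gives the monic gcd s + 5.
Then lcm(f, g) = f·g / gcd(f, g); expanding and making the result monic gives the answer.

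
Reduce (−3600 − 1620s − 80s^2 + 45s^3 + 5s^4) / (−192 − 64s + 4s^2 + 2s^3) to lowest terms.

(150 + 55s + 5s^2)/(8 + 2s)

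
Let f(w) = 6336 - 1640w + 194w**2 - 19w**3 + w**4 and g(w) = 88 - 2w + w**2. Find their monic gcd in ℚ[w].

88 - 2w + w**2

Repeated division with remainder:
  w**4 - 19w**3 + 194w**2 - 1640w + 6336 = (w**2 - 17w + 72)(w**2 - 2w + 88) + (0)
The last nonzero remainder w**2 - 2w + 88 is already monic.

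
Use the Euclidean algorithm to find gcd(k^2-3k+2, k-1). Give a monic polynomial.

k-1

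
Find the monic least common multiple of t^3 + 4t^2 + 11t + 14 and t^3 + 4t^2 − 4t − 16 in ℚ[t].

Euclidean algorithm in ℚ[t]:
  t^3 + 4t^2 + 11t + 14 = (t^3 + 4t^2 − 4t − 16) + (15t + 30)
  t^3 + 4t^2 − 4t − 16 = ((1/15)t^2 + (2/15)t − 8/15)(15t + 30) + (0)
Last nonzero remainder: 15t + 30. Dividing through by 15 gives the monic gcd t + 2.
Then lcm(f, g) = f·g / gcd(f, g); expanding and making the result monic gives the answer.

t^5 + 6t^4 + 11t^3 + 4t^2 − 60t − 112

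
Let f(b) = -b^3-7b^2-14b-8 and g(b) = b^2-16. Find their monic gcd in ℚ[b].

Apply the Euclidean algorithm:
  -b^3-7b^2-14b-8 = (-b-7)(b^2-16) + (-30b-120)
  b^2-16 = (-(1/30)b+2/15)(-30b-120) + (0)
Last nonzero remainder: -30b-120. Dividing through by -30 gives the monic gcd b+4.

b+4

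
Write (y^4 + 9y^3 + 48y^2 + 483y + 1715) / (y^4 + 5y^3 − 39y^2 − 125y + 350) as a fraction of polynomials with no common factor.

Repeated division with remainder:
  y^4 + 9y^3 + 48y^2 + 483y + 1715 = (y^4 + 5y^3 − 39y^2 − 125y + 350) + (4y^3 + 87y^2 + 608y + 1365)
  y^4 + 5y^3 − 39y^2 − 125y + 350 = ((1/4)y − 67/16)(4y^3 + 87y^2 + 608y + 1365) + ((2773/16)y^2 + (8319/4)y + 97055/16)
  4y^3 + 87y^2 + 608y + 1365 = ((64/2773)y + 624/2773)((2773/16)y^2 + (8319/4)y + 97055/16) + (0)
Last nonzero remainder: (2773/16)y^2 + (8319/4)y + 97055/16. Dividing through by 2773/16 gives the monic gcd y^2 + 12y + 35.
Cancel y^2 + 12y + 35 from numerator and denominator to get the reduced form.

(y^2 − 3y + 49)/(y^2 − 7y + 10)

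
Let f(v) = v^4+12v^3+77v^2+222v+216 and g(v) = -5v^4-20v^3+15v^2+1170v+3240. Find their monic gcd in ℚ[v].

v^3+10v^2+57v+108

By polynomial division,
  v^4+12v^3+77v^2+222v+216 = (-1/5)(-5v^4-20v^3+15v^2+1170v+3240) + (8v^3+80v^2+456v+864)
  -5v^4-20v^3+15v^2+1170v+3240 = (-(5/8)v+15/4)(8v^3+80v^2+456v+864) + (0)
Last nonzero remainder: 8v^3+80v^2+456v+864. Dividing through by 8 gives the monic gcd v^3+10v^2+57v+108.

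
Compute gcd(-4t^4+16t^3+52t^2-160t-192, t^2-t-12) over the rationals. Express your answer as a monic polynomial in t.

t^2-t-12

Repeated division with remainder:
  -4t^4+16t^3+52t^2-160t-192 = (-4t^2+12t+16)(t^2-t-12) + (0)
The last nonzero remainder t^2-t-12 is already monic.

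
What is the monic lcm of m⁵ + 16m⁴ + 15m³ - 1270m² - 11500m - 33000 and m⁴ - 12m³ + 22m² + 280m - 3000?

m⁷ + 8m⁶ - 63m⁵ - 590m⁴ - 590m³ - 4500m² - 311000m - 1650000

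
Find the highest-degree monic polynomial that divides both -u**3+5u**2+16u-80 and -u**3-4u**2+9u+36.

By polynomial division,
  -u**3+5u**2+16u-80 = (-u**3-4u**2+9u+36) + (9u**2+7u-116)
  -u**3-4u**2+9u+36 = (-(1/9)u-29/81)(9u**2+7u-116) + (-(112/81)u-448/81)
  9u**2+7u-116 = (-(729/112)u+2349/112)(-(112/81)u-448/81) + (0)
Last nonzero remainder: -(112/81)u-448/81. Dividing through by -112/81 gives the monic gcd u+4.

u+4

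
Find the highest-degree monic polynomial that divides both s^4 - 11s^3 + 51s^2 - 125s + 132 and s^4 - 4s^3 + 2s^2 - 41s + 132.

s^2 - 7s + 12

By polynomial division,
  s^4 - 11s^3 + 51s^2 - 125s + 132 = (s^4 - 4s^3 + 2s^2 - 41s + 132) + (-7s^3 + 49s^2 - 84s)
  s^4 - 4s^3 + 2s^2 - 41s + 132 = (-(1/7)s - 3/7)(-7s^3 + 49s^2 - 84s) + (11s^2 - 77s + 132)
  -7s^3 + 49s^2 - 84s = (-(7/11)s)(11s^2 - 77s + 132) + (0)
Last nonzero remainder: 11s^2 - 77s + 132. Dividing through by 11 gives the monic gcd s^2 - 7s + 12.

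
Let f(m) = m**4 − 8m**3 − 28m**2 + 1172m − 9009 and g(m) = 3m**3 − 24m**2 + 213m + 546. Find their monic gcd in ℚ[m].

m**2 − 10m + 91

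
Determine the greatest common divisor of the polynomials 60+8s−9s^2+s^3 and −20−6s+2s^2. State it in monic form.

−10−3s+s^2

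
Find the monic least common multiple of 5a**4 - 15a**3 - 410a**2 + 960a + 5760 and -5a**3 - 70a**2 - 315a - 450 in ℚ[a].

a**6 + 8a**5 - 85a**4 - 800a**3 + 804a**2 + 18432a + 34560

Repeated division with remainder:
  5a**4 - 15a**3 - 410a**2 + 960a + 5760 = (-a + 17)(-5a**3 - 70a**2 - 315a - 450) + (465a**2 + 5865a + 13410)
  -5a**3 - 70a**2 - 315a - 450 = (-(1/93)a - 43/2883)(465a**2 + 5865a + 13410) + (-(80080/961)a - 240240/961)
  465a**2 + 5865a + 13410 = (-(89373/16016)a - 429567/8008)(-(80080/961)a - 240240/961) + (0)
Last nonzero remainder: -(80080/961)a - 240240/961. Dividing through by -80080/961 gives the monic gcd a + 3.
Then lcm(f, g) = f·g / gcd(f, g); expanding and making the result monic gives the answer.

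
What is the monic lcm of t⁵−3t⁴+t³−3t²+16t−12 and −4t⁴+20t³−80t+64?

By polynomial division,
  t⁵−3t⁴+t³−3t²+16t−12 = (−(1/4)t−1/2)(−4t⁴+20t³−80t+64) + (11t³−23t²−8t+20)
  −4t⁴+20t³−80t+64 = (−(4/11)t+128/121)(11t³−23t²−8t+20) + ((2592/121)t²−(7776/121)t+5184/121)
  11t³−23t²−8t+20 = ((1331/2592)t+605/1296)((2592/121)t²−(7776/121)t+5184/121) + (0)
Last nonzero remainder: (2592/121)t²−(7776/121)t+5184/121. Dividing through by 2592/121 gives the monic gcd t²−3t+2.
Then lcm(f, g) = f·g / gcd(f, g); expanding and making the result monic gives the answer.

t⁷−5t⁶−t⁵+19t⁴+14t³−20t²−104t+96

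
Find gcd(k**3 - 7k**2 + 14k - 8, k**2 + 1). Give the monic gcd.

1

By polynomial division,
  k**3 - 7k**2 + 14k - 8 = (k - 7)(k**2 + 1) + (13k - 1)
  k**2 + 1 = ((1/13)k + 1/169)(13k - 1) + (170/169)
  13k - 1 = ((2197/170)k - 169/170)(170/169) + (0)
The last nonzero remainder is the constant 170/169, so the polynomials are coprime and gcd = 1.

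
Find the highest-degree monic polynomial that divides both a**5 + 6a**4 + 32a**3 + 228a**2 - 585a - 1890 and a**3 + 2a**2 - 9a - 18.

a**2 - a - 6

Apply the Euclidean algorithm:
  a**5 + 6a**4 + 32a**3 + 228a**2 - 585a - 1890 = (a**2 + 4a + 33)(a**3 + 2a**2 - 9a - 18) + (216a**2 - 216a - 1296)
  a**3 + 2a**2 - 9a - 18 = ((1/216)a + 1/72)(216a**2 - 216a - 1296) + (0)
Last nonzero remainder: 216a**2 - 216a - 1296. Dividing through by 216 gives the monic gcd a**2 - a - 6.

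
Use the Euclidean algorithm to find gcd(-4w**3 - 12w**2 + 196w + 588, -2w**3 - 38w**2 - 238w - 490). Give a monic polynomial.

w + 7

Repeated division with remainder:
  -4w**3 - 12w**2 + 196w + 588 = (2)(-2w**3 - 38w**2 - 238w - 490) + (64w**2 + 672w + 1568)
  -2w**3 - 38w**2 - 238w - 490 = (-(1/32)w - 17/64)(64w**2 + 672w + 1568) + (-(21/2)w - 147/2)
  64w**2 + 672w + 1568 = (-(128/21)w - 64/3)(-(21/2)w - 147/2) + (0)
Last nonzero remainder: -(21/2)w - 147/2. Dividing through by -21/2 gives the monic gcd w + 7.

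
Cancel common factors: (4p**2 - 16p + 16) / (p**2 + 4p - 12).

Apply the Euclidean algorithm:
  4p**2 - 16p + 16 = (4)(p**2 + 4p - 12) + (-32p + 64)
  p**2 + 4p - 12 = (-(1/32)p - 3/16)(-32p + 64) + (0)
Last nonzero remainder: -32p + 64. Dividing through by -32 gives the monic gcd p - 2.
Cancel p - 2 from numerator and denominator to get the reduced form.

(4p - 8)/(p + 6)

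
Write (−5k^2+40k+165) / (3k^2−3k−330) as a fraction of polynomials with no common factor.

(−5k−15)/(3k+30)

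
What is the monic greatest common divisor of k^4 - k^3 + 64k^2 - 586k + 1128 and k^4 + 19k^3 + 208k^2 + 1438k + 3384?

k^2 + 6k + 94

Repeated division with remainder:
  k^4 - k^3 + 64k^2 - 586k + 1128 = (k^4 + 19k^3 + 208k^2 + 1438k + 3384) + (-20k^3 - 144k^2 - 2024k - 2256)
  k^4 + 19k^3 + 208k^2 + 1438k + 3384 = (-(1/20)k - 59/100)(-20k^3 - 144k^2 - 2024k - 2256) + ((546/25)k^2 + (3276/25)k + 51324/25)
  -20k^3 - 144k^2 - 2024k - 2256 = (-(250/273)k - 100/91)((546/25)k^2 + (3276/25)k + 51324/25) + (0)
Last nonzero remainder: (546/25)k^2 + (3276/25)k + 51324/25. Dividing through by 546/25 gives the monic gcd k^2 + 6k + 94.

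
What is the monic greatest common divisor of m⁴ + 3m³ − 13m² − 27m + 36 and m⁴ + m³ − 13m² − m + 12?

m³ − 13m + 12

By polynomial division,
  m⁴ + 3m³ − 13m² − 27m + 36 = (m⁴ + m³ − 13m² − m + 12) + (2m³ − 26m + 24)
  m⁴ + m³ − 13m² − m + 12 = ((1/2)m + 1/2)(2m³ − 26m + 24) + (0)
Last nonzero remainder: 2m³ − 26m + 24. Dividing through by 2 gives the monic gcd m³ − 13m + 12.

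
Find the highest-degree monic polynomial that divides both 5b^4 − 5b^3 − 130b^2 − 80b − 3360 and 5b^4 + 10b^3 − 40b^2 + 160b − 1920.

b^3 + 6b^2 + 16b + 96

Apply the Euclidean algorithm:
  5b^4 − 5b^3 − 130b^2 − 80b − 3360 = (5b^4 + 10b^3 − 40b^2 + 160b − 1920) + (−15b^3 − 90b^2 − 240b − 1440)
  5b^4 + 10b^3 − 40b^2 + 160b − 1920 = (−(1/3)b + 4/3)(−15b^3 − 90b^2 − 240b − 1440) + (0)
Last nonzero remainder: −15b^3 − 90b^2 − 240b − 1440. Dividing through by −15 gives the monic gcd b^3 + 6b^2 + 16b + 96.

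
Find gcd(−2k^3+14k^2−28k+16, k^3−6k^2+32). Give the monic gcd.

Euclidean algorithm in ℚ[k]:
  −2k^3+14k^2−28k+16 = (−2)(k^3−6k^2+32) + (2k^2−28k+80)
  k^3−6k^2+32 = ((1/2)k+4)(2k^2−28k+80) + (72k−288)
  2k^2−28k+80 = ((1/36)k−5/18)(72k−288) + (0)
Last nonzero remainder: 72k−288. Dividing through by 72 gives the monic gcd k−4.

k−4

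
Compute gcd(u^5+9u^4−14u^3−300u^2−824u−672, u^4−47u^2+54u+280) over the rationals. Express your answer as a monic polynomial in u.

u^2+9u+14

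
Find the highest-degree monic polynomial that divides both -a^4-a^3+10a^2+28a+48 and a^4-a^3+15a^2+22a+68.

a^2+2a+4

Apply the Euclidean algorithm:
  -a^4-a^3+10a^2+28a+48 = (-1)(a^4-a^3+15a^2+22a+68) + (-2a^3+25a^2+50a+116)
  a^4-a^3+15a^2+22a+68 = (-(1/2)a-23/4)(-2a^3+25a^2+50a+116) + ((735/4)a^2+(735/2)a+735)
  -2a^3+25a^2+50a+116 = (-(8/735)a+116/735)((735/4)a^2+(735/2)a+735) + (0)
Last nonzero remainder: (735/4)a^2+(735/2)a+735. Dividing through by 735/4 gives the monic gcd a^2+2a+4.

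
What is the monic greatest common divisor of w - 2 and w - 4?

1

By polynomial division,
  w - 2 = (w - 4) + (2)
  w - 4 = ((1/2)w - 2)(2) + (0)
The last nonzero remainder is the constant 2, so the polynomials are coprime and gcd = 1.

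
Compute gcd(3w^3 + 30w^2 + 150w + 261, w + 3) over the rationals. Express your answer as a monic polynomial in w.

Repeated division with remainder:
  3w^3 + 30w^2 + 150w + 261 = (3w^2 + 21w + 87)(w + 3) + (0)
The last nonzero remainder w + 3 is already monic.

w + 3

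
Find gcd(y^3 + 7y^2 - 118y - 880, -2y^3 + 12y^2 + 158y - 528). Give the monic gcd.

y^2 - 3y - 88

Repeated division with remainder:
  y^3 + 7y^2 - 118y - 880 = (-1/2)(-2y^3 + 12y^2 + 158y - 528) + (13y^2 - 39y - 1144)
  -2y^3 + 12y^2 + 158y - 528 = (-(2/13)y + 6/13)(13y^2 - 39y - 1144) + (0)
Last nonzero remainder: 13y^2 - 39y - 1144. Dividing through by 13 gives the monic gcd y^2 - 3y - 88.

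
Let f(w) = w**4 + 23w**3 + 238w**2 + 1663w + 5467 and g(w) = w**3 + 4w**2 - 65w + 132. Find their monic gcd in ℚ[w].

w + 11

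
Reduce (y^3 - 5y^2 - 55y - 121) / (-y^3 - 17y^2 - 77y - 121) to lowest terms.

By polynomial division,
  y^3 - 5y^2 - 55y - 121 = (-1)(-y^3 - 17y^2 - 77y - 121) + (-22y^2 - 132y - 242)
  -y^3 - 17y^2 - 77y - 121 = ((1/22)y + 1/2)(-22y^2 - 132y - 242) + (0)
Last nonzero remainder: -22y^2 - 132y - 242. Dividing through by -22 gives the monic gcd y^2 + 6y + 11.
Cancel y^2 + 6y + 11 from numerator and denominator to get the reduced form.

(-y + 11)/(y + 11)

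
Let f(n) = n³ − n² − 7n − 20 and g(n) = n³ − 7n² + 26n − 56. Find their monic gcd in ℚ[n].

Euclidean algorithm in ℚ[n]:
  n³ − n² − 7n − 20 = (n³ − 7n² + 26n − 56) + (6n² − 33n + 36)
  n³ − 7n² + 26n − 56 = ((1/6)n − 1/4)(6n² − 33n + 36) + ((47/4)n − 47)
  6n² − 33n + 36 = ((24/47)n − 36/47)((47/4)n − 47) + (0)
Last nonzero remainder: (47/4)n − 47. Dividing through by 47/4 gives the monic gcd n − 4.

n − 4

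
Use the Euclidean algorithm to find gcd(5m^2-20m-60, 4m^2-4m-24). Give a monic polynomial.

Apply the Euclidean algorithm:
  5m^2-20m-60 = (5/4)(4m^2-4m-24) + (-15m-30)
  4m^2-4m-24 = (-(4/15)m+4/5)(-15m-30) + (0)
Last nonzero remainder: -15m-30. Dividing through by -15 gives the monic gcd m+2.

m+2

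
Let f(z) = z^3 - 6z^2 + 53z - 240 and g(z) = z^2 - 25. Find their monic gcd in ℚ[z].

z - 5

Repeated division with remainder:
  z^3 - 6z^2 + 53z - 240 = (z - 6)(z^2 - 25) + (78z - 390)
  z^2 - 25 = ((1/78)z + 5/78)(78z - 390) + (0)
Last nonzero remainder: 78z - 390. Dividing through by 78 gives the monic gcd z - 5.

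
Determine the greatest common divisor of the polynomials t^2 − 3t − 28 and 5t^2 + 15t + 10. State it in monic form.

1

Euclidean algorithm in ℚ[t]:
  t^2 − 3t − 28 = (1/5)(5t^2 + 15t + 10) + (−6t − 30)
  5t^2 + 15t + 10 = (−(5/6)t + 5/3)(−6t − 30) + (60)
  −6t − 30 = (−(1/10)t − 1/2)(60) + (0)
The last nonzero remainder is the constant 60, so the polynomials are coprime and gcd = 1.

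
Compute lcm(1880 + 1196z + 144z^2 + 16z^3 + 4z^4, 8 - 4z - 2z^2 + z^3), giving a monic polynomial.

Euclidean algorithm in ℚ[z]:
  4z^4 + 16z^3 + 144z^2 + 1196z + 1880 = (4z + 24)(z^3 - 2z^2 - 4z + 8) + (208z^2 + 1260z + 1688)
  z^3 - 2z^2 - 4z + 8 = ((1/208)z - 419/10816)(208z^2 + 1260z + 1688) + ((99225/2704)z + 99225/1352)
  208z^2 + 1260z + 1688 = ((562432/99225)z + 2282176/99225)((99225/2704)z + 99225/1352) + (0)
Last nonzero remainder: (99225/2704)z + 99225/1352. Dividing through by 99225/2704 gives the monic gcd z + 2.
Then lcm(f, g) = f·g / gcd(f, g); expanding and making the result monic gives the answer.

1880 - 684z - 582z^2 + 171z^3 + 24z^4 + z^6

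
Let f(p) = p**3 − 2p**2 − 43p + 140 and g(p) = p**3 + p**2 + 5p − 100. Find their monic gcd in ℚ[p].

p − 4

Repeated division with remainder:
  p**3 − 2p**2 − 43p + 140 = (p**3 + p**2 + 5p − 100) + (−3p**2 − 48p + 240)
  p**3 + p**2 + 5p − 100 = (−(1/3)p + 5)(−3p**2 − 48p + 240) + (325p − 1300)
  −3p**2 − 48p + 240 = (−(3/325)p − 12/65)(325p − 1300) + (0)
Last nonzero remainder: 325p − 1300. Dividing through by 325 gives the monic gcd p − 4.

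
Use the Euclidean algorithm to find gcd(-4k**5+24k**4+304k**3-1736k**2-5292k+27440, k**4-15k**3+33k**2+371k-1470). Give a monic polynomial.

k**3-9k**2-21k+245

Apply the Euclidean algorithm:
  -4k**5+24k**4+304k**3-1736k**2-5292k+27440 = (-4k-36)(k**4-15k**3+33k**2+371k-1470) + (-104k**3+936k**2+2184k-25480)
  k**4-15k**3+33k**2+371k-1470 = (-(1/104)k+3/52)(-104k**3+936k**2+2184k-25480) + (0)
Last nonzero remainder: -104k**3+936k**2+2184k-25480. Dividing through by -104 gives the monic gcd k**3-9k**2-21k+245.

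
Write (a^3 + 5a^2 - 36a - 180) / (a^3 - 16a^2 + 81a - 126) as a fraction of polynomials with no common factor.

By polynomial division,
  a^3 + 5a^2 - 36a - 180 = (a^3 - 16a^2 + 81a - 126) + (21a^2 - 117a - 54)
  a^3 - 16a^2 + 81a - 126 = ((1/21)a - 73/147)(21a^2 - 117a - 54) + ((1248/49)a - 7488/49)
  21a^2 - 117a - 54 = ((343/416)a + 147/416)((1248/49)a - 7488/49) + (0)
Last nonzero remainder: (1248/49)a - 7488/49. Dividing through by 1248/49 gives the monic gcd a - 6.
Cancel a - 6 from numerator and denominator to get the reduced form.

(a^2 + 11a + 30)/(a^2 - 10a + 21)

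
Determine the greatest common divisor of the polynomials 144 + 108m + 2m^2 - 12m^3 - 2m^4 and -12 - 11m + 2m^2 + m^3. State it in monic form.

-12 + m + m^2

By polynomial division,
  -2m^4 - 12m^3 + 2m^2 + 108m + 144 = (-2m - 8)(m^3 + 2m^2 - 11m - 12) + (-4m^2 - 4m + 48)
  m^3 + 2m^2 - 11m - 12 = (-(1/4)m - 1/4)(-4m^2 - 4m + 48) + (0)
Last nonzero remainder: -4m^2 - 4m + 48. Dividing through by -4 gives the monic gcd m^2 + m - 12.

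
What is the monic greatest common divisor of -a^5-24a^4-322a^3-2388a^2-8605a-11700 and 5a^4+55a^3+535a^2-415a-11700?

a^3+15a^2+167a+585

Repeated division with remainder:
  -a^5-24a^4-322a^3-2388a^2-8605a-11700 = (-(1/5)a-13/5)(5a^4+55a^3+535a^2-415a-11700) + (-72a^3-1080a^2-12024a-42120)
  5a^4+55a^3+535a^2-415a-11700 = (-(5/72)a+5/18)(-72a^3-1080a^2-12024a-42120) + (0)
Last nonzero remainder: -72a^3-1080a^2-12024a-42120. Dividing through by -72 gives the monic gcd a^3+15a^2+167a+585.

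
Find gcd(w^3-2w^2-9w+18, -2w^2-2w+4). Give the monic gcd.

1

Repeated division with remainder:
  w^3-2w^2-9w+18 = (-(1/2)w+3/2)(-2w^2-2w+4) + (-4w+12)
  -2w^2-2w+4 = ((1/2)w+2)(-4w+12) + (-20)
  -4w+12 = ((1/5)w-3/5)(-20) + (0)
The last nonzero remainder is the constant -20, so the polynomials are coprime and gcd = 1.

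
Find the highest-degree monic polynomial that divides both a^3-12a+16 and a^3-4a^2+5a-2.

a-2

Euclidean algorithm in ℚ[a]:
  a^3-12a+16 = (a^3-4a^2+5a-2) + (4a^2-17a+18)
  a^3-4a^2+5a-2 = ((1/4)a+1/16)(4a^2-17a+18) + ((25/16)a-25/8)
  4a^2-17a+18 = ((64/25)a-144/25)((25/16)a-25/8) + (0)
Last nonzero remainder: (25/16)a-25/8. Dividing through by 25/16 gives the monic gcd a-2.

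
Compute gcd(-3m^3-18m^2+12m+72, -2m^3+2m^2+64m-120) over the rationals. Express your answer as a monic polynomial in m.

m^2+4m-12

By polynomial division,
  -3m^3-18m^2+12m+72 = (3/2)(-2m^3+2m^2+64m-120) + (-21m^2-84m+252)
  -2m^3+2m^2+64m-120 = ((2/21)m-10/21)(-21m^2-84m+252) + (0)
Last nonzero remainder: -21m^2-84m+252. Dividing through by -21 gives the monic gcd m^2+4m-12.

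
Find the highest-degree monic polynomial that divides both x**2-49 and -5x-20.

1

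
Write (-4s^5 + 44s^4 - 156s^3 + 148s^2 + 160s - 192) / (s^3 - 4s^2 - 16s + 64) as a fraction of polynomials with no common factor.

By polynomial division,
  -4s^5 + 44s^4 - 156s^3 + 148s^2 + 160s - 192 = (-4s^2 + 28s - 108)(s^3 - 4s^2 - 16s + 64) + (420s^2 - 3360s + 6720)
  s^3 - 4s^2 - 16s + 64 = ((1/420)s + 1/105)(420s^2 - 3360s + 6720) + (0)
Last nonzero remainder: 420s^2 - 3360s + 6720. Dividing through by 420 gives the monic gcd s^2 - 8s + 16.
Cancel s^2 - 8s + 16 from numerator and denominator to get the reduced form.

(-4s^3 + 12s^2 + 4s - 12)/(s + 4)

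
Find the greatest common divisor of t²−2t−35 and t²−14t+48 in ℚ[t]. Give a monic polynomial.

1

Apply the Euclidean algorithm:
  t²−2t−35 = (t²−14t+48) + (12t−83)
  t²−14t+48 = ((1/12)t−85/144)(12t−83) + (−143/144)
  12t−83 = (−(1728/143)t+11952/143)(−143/144) + (0)
The last nonzero remainder is the constant −143/144, so the polynomials are coprime and gcd = 1.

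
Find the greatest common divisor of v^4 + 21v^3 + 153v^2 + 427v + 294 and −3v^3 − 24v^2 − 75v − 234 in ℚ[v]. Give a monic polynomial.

v + 6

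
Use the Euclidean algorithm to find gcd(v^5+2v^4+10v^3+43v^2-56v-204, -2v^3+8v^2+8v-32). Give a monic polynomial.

By polynomial division,
  v^5+2v^4+10v^3+43v^2-56v-204 = (-(1/2)v^2-3v-19)(-2v^3+8v^2+8v-32) + (203v^2-812)
  -2v^3+8v^2+8v-32 = (-(2/203)v+8/203)(203v^2-812) + (0)
Last nonzero remainder: 203v^2-812. Dividing through by 203 gives the monic gcd v^2-4.

v^2-4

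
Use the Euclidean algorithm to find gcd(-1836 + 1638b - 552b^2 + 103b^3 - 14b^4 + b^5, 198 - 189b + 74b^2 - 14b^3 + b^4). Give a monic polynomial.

18 - 9b + b^2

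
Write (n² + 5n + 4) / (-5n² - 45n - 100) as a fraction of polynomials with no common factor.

(-n - 1)/(5n + 25)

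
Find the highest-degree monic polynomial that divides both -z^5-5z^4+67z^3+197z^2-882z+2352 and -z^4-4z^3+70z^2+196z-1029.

z^2-49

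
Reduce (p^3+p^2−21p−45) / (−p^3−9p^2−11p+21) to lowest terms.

(−p^2+2p+15)/(p^2+6p−7)

Euclidean algorithm in ℚ[p]:
  p^3+p^2−21p−45 = (−1)(−p^3−9p^2−11p+21) + (−8p^2−32p−24)
  −p^3−9p^2−11p+21 = ((1/8)p+5/8)(−8p^2−32p−24) + (12p+36)
  −8p^2−32p−24 = (−(2/3)p−2/3)(12p+36) + (0)
Last nonzero remainder: 12p+36. Dividing through by 12 gives the monic gcd p+3.
Cancel p+3 from numerator and denominator to get the reduced form.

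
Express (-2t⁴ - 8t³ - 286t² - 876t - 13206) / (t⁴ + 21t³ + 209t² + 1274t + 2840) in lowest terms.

Apply the Euclidean algorithm:
  -2t⁴ - 8t³ - 286t² - 876t - 13206 = (-2)(t⁴ + 21t³ + 209t² + 1274t + 2840) + (34t³ + 132t² + 1672t - 7526)
  t⁴ + 21t³ + 209t² + 1274t + 2840 = ((1/34)t + 291/578)(34t³ + 132t² + 1672t - 7526) + ((26983/289)t² + (188881/289)t + 1915793/289)
  34t³ + 132t² + 1672t - 7526 = ((9826/26983)t - 30634/26983)((26983/289)t² + (188881/289)t + 1915793/289) + (0)
Last nonzero remainder: (26983/289)t² + (188881/289)t + 1915793/289. Dividing through by 26983/289 gives the monic gcd t² + 7t + 71.
Cancel t² + 7t + 71 from numerator and denominator to get the reduced form.

(-2t² + 6t - 186)/(t² + 14t + 40)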